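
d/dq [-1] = 0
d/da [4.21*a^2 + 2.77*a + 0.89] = 8.42*a + 2.77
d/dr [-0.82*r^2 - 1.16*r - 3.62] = -1.64*r - 1.16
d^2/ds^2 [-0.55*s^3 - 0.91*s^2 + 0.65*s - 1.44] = -3.3*s - 1.82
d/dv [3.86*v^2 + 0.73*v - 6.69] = 7.72*v + 0.73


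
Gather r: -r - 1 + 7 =6 - r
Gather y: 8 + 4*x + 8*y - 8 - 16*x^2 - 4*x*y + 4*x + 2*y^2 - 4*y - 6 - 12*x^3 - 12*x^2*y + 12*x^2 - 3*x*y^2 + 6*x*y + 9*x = -12*x^3 - 4*x^2 + 17*x + y^2*(2 - 3*x) + y*(-12*x^2 + 2*x + 4) - 6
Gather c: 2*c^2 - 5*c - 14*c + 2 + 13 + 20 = 2*c^2 - 19*c + 35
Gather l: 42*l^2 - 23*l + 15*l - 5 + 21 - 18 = 42*l^2 - 8*l - 2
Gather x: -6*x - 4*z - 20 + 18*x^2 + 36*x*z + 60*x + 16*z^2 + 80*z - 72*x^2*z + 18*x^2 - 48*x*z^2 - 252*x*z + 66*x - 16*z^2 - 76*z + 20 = x^2*(36 - 72*z) + x*(-48*z^2 - 216*z + 120)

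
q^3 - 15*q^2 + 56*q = q*(q - 8)*(q - 7)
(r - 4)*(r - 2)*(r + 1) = r^3 - 5*r^2 + 2*r + 8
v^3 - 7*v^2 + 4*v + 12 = (v - 6)*(v - 2)*(v + 1)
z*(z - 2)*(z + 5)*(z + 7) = z^4 + 10*z^3 + 11*z^2 - 70*z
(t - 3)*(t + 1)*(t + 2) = t^3 - 7*t - 6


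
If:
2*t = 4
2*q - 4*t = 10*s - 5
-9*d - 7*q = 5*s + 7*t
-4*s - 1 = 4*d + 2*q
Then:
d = 183/34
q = -259/34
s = -31/17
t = 2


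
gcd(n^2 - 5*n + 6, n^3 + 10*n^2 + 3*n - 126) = n - 3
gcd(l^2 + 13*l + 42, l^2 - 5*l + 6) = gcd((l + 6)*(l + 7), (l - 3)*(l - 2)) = 1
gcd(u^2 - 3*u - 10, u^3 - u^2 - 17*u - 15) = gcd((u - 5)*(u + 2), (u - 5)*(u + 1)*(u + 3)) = u - 5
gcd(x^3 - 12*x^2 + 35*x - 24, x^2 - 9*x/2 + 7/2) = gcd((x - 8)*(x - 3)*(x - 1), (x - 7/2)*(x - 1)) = x - 1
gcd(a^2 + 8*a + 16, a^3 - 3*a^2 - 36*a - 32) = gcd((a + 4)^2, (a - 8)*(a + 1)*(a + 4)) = a + 4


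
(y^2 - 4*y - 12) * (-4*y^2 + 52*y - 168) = -4*y^4 + 68*y^3 - 328*y^2 + 48*y + 2016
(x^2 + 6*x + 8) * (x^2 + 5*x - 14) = x^4 + 11*x^3 + 24*x^2 - 44*x - 112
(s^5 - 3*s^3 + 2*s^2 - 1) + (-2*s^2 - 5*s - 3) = s^5 - 3*s^3 - 5*s - 4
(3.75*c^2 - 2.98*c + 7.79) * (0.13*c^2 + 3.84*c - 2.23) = 0.4875*c^4 + 14.0126*c^3 - 18.793*c^2 + 36.559*c - 17.3717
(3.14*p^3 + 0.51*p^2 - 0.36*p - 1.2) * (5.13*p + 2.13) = 16.1082*p^4 + 9.3045*p^3 - 0.7605*p^2 - 6.9228*p - 2.556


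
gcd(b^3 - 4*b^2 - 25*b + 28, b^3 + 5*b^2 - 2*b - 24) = b + 4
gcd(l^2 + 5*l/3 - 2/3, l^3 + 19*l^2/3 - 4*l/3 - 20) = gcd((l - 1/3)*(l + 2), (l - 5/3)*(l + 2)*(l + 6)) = l + 2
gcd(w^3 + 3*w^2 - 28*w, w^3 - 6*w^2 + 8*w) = w^2 - 4*w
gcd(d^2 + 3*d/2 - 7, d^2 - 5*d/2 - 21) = d + 7/2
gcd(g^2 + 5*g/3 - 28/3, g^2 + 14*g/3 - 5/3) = 1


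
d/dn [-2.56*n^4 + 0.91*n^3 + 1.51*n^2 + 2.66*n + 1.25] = -10.24*n^3 + 2.73*n^2 + 3.02*n + 2.66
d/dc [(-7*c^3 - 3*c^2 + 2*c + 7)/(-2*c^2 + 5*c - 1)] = (14*c^4 - 70*c^3 + 10*c^2 + 34*c - 37)/(4*c^4 - 20*c^3 + 29*c^2 - 10*c + 1)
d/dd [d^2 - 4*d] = 2*d - 4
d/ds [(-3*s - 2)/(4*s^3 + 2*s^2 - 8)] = (-3*s^3 - 3*s^2/2 + s*(3*s + 1)*(3*s + 2) + 6)/(2*s^3 + s^2 - 4)^2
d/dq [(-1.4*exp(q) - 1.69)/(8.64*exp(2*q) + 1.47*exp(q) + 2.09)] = (12.096*exp(2*q) + 29.2032*exp(q) - 0.4417)*exp(q)/(74.6496*exp(4*q) + 25.4016*exp(3*q) + 38.2761*exp(2*q) + 6.1446*exp(q) + 4.3681)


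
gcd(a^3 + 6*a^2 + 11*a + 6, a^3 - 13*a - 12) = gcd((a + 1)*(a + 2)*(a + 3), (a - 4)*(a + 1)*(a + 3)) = a^2 + 4*a + 3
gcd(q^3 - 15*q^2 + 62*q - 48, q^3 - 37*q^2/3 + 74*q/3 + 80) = q^2 - 14*q + 48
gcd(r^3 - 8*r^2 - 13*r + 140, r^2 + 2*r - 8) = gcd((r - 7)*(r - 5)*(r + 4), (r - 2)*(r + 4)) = r + 4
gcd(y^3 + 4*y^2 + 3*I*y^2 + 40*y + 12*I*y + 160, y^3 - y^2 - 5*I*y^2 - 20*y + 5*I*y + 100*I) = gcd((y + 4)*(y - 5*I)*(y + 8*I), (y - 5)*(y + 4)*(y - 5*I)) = y^2 + y*(4 - 5*I) - 20*I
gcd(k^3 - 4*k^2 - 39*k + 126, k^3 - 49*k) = k - 7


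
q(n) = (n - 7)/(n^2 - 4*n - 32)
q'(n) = (4 - 2*n)*(n - 7)/(n^2 - 4*n - 32)^2 + 1/(n^2 - 4*n - 32) = (n^2 - 4*n - 2*(n - 7)*(n - 2) - 32)/(-n^2 + 4*n + 32)^2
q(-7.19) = -0.29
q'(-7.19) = -0.09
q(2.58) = 0.12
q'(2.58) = -0.02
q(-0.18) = 0.23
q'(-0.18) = -0.06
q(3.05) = 0.11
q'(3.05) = -0.02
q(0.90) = 0.18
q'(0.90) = -0.04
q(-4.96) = -0.96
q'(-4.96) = -1.00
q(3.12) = 0.11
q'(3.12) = -0.02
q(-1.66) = 0.38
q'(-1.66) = -0.17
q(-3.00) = 0.91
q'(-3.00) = -0.92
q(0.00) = 0.22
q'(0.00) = -0.06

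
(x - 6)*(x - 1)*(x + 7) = x^3 - 43*x + 42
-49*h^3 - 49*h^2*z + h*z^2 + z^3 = (-7*h + z)*(h + z)*(7*h + z)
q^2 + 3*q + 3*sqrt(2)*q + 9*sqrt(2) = (q + 3)*(q + 3*sqrt(2))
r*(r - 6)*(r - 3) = r^3 - 9*r^2 + 18*r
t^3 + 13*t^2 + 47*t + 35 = (t + 1)*(t + 5)*(t + 7)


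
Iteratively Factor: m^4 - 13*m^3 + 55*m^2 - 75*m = (m - 5)*(m^3 - 8*m^2 + 15*m) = (m - 5)^2*(m^2 - 3*m) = m*(m - 5)^2*(m - 3)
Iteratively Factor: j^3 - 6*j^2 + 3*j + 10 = (j - 5)*(j^2 - j - 2) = (j - 5)*(j + 1)*(j - 2)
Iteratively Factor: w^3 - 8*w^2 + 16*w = (w)*(w^2 - 8*w + 16) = w*(w - 4)*(w - 4)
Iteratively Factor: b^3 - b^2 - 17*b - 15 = (b + 3)*(b^2 - 4*b - 5) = (b - 5)*(b + 3)*(b + 1)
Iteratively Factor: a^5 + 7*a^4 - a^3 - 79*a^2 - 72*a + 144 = (a - 3)*(a^4 + 10*a^3 + 29*a^2 + 8*a - 48) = (a - 3)*(a + 3)*(a^3 + 7*a^2 + 8*a - 16) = (a - 3)*(a + 3)*(a + 4)*(a^2 + 3*a - 4) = (a - 3)*(a - 1)*(a + 3)*(a + 4)*(a + 4)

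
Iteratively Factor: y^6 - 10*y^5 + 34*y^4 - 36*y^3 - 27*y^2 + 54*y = (y - 3)*(y^5 - 7*y^4 + 13*y^3 + 3*y^2 - 18*y) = (y - 3)*(y - 2)*(y^4 - 5*y^3 + 3*y^2 + 9*y) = (y - 3)^2*(y - 2)*(y^3 - 2*y^2 - 3*y) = (y - 3)^3*(y - 2)*(y^2 + y) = y*(y - 3)^3*(y - 2)*(y + 1)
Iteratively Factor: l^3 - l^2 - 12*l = (l)*(l^2 - l - 12) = l*(l + 3)*(l - 4)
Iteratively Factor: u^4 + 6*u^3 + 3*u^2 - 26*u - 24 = (u + 3)*(u^3 + 3*u^2 - 6*u - 8) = (u + 3)*(u + 4)*(u^2 - u - 2) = (u - 2)*(u + 3)*(u + 4)*(u + 1)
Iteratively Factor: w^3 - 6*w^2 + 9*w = (w)*(w^2 - 6*w + 9) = w*(w - 3)*(w - 3)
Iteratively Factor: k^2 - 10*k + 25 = (k - 5)*(k - 5)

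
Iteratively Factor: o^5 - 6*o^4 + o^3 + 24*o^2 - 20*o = (o - 2)*(o^4 - 4*o^3 - 7*o^2 + 10*o) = o*(o - 2)*(o^3 - 4*o^2 - 7*o + 10) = o*(o - 2)*(o - 1)*(o^2 - 3*o - 10) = o*(o - 5)*(o - 2)*(o - 1)*(o + 2)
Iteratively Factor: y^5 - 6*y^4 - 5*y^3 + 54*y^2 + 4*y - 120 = (y - 2)*(y^4 - 4*y^3 - 13*y^2 + 28*y + 60) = (y - 2)*(y + 2)*(y^3 - 6*y^2 - y + 30) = (y - 5)*(y - 2)*(y + 2)*(y^2 - y - 6) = (y - 5)*(y - 3)*(y - 2)*(y + 2)*(y + 2)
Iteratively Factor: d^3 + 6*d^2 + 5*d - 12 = (d + 4)*(d^2 + 2*d - 3) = (d - 1)*(d + 4)*(d + 3)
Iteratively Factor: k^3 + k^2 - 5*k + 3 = (k - 1)*(k^2 + 2*k - 3) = (k - 1)^2*(k + 3)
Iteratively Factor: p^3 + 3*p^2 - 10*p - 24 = (p - 3)*(p^2 + 6*p + 8) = (p - 3)*(p + 4)*(p + 2)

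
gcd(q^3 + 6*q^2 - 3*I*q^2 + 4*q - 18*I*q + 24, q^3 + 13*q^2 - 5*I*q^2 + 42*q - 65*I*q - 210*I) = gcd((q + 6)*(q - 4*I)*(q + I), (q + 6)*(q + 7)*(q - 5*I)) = q + 6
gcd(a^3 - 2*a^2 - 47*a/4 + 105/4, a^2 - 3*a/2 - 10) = 1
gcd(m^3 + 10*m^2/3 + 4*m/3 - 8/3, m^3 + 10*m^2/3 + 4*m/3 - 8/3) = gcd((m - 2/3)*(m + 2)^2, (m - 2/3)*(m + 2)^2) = m^3 + 10*m^2/3 + 4*m/3 - 8/3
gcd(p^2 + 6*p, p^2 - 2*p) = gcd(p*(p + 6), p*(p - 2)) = p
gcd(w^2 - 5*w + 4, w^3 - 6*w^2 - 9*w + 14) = w - 1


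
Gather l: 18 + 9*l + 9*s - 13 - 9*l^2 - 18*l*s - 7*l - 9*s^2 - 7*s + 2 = -9*l^2 + l*(2 - 18*s) - 9*s^2 + 2*s + 7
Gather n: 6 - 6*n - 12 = -6*n - 6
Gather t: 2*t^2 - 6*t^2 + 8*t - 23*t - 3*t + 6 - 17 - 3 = -4*t^2 - 18*t - 14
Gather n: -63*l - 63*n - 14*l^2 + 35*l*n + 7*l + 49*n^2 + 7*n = -14*l^2 - 56*l + 49*n^2 + n*(35*l - 56)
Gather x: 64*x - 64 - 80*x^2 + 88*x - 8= -80*x^2 + 152*x - 72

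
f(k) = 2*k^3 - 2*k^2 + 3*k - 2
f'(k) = 6*k^2 - 4*k + 3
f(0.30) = -1.23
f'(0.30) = 2.34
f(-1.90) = -28.64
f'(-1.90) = 32.26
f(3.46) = 67.28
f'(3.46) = 60.99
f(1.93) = 10.72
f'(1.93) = 17.63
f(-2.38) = -47.43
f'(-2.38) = 46.51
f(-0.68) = -5.59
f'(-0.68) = 8.49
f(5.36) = 264.60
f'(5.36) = 153.94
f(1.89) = 10.03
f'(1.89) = 16.87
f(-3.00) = -83.00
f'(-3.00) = 69.00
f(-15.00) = -7247.00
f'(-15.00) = 1413.00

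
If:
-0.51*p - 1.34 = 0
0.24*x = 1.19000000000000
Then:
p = -2.63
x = 4.96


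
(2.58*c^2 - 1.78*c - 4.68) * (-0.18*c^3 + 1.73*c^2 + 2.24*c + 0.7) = -0.4644*c^5 + 4.7838*c^4 + 3.5422*c^3 - 10.2776*c^2 - 11.7292*c - 3.276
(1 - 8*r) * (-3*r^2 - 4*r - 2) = 24*r^3 + 29*r^2 + 12*r - 2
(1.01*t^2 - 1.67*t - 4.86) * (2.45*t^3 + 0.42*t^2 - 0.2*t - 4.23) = 2.4745*t^5 - 3.6673*t^4 - 12.8104*t^3 - 5.9795*t^2 + 8.0361*t + 20.5578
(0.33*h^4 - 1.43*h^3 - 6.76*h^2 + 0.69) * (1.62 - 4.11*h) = -1.3563*h^5 + 6.4119*h^4 + 25.467*h^3 - 10.9512*h^2 - 2.8359*h + 1.1178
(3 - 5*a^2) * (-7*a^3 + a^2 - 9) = 35*a^5 - 5*a^4 - 21*a^3 + 48*a^2 - 27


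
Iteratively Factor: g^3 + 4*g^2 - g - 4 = (g + 4)*(g^2 - 1) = (g - 1)*(g + 4)*(g + 1)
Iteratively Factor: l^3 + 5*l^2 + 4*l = (l)*(l^2 + 5*l + 4) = l*(l + 4)*(l + 1)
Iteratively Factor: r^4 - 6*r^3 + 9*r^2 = (r - 3)*(r^3 - 3*r^2) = r*(r - 3)*(r^2 - 3*r) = r^2*(r - 3)*(r - 3)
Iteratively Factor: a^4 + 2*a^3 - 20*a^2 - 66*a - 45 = (a + 3)*(a^3 - a^2 - 17*a - 15) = (a - 5)*(a + 3)*(a^2 + 4*a + 3) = (a - 5)*(a + 1)*(a + 3)*(a + 3)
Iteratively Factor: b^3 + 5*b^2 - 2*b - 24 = (b + 4)*(b^2 + b - 6) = (b - 2)*(b + 4)*(b + 3)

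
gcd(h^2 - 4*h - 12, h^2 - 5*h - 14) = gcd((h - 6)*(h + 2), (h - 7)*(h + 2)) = h + 2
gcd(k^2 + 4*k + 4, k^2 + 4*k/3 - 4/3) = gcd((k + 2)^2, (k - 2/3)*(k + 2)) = k + 2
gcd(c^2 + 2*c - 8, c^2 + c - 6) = c - 2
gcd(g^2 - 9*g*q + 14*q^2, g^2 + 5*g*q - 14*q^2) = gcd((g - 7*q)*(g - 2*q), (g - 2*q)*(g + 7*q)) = -g + 2*q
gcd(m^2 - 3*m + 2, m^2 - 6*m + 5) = m - 1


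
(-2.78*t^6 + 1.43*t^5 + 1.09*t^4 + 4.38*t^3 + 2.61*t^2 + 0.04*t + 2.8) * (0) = 0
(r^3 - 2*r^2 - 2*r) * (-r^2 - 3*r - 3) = -r^5 - r^4 + 5*r^3 + 12*r^2 + 6*r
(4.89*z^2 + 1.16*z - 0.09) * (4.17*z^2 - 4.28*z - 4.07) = 20.3913*z^4 - 16.092*z^3 - 25.2424*z^2 - 4.336*z + 0.3663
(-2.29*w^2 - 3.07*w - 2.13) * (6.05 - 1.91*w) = 4.3739*w^3 - 7.9908*w^2 - 14.5052*w - 12.8865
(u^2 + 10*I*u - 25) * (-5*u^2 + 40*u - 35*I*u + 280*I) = -5*u^4 + 40*u^3 - 85*I*u^3 + 475*u^2 + 680*I*u^2 - 3800*u + 875*I*u - 7000*I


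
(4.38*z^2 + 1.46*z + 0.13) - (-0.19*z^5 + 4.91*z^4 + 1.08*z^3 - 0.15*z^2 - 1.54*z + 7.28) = 0.19*z^5 - 4.91*z^4 - 1.08*z^3 + 4.53*z^2 + 3.0*z - 7.15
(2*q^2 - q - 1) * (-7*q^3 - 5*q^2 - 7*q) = -14*q^5 - 3*q^4 - 2*q^3 + 12*q^2 + 7*q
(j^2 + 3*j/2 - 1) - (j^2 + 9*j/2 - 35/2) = 33/2 - 3*j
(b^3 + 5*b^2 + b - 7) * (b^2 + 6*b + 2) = b^5 + 11*b^4 + 33*b^3 + 9*b^2 - 40*b - 14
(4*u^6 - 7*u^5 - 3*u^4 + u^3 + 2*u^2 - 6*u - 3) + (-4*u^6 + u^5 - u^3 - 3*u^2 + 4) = -6*u^5 - 3*u^4 - u^2 - 6*u + 1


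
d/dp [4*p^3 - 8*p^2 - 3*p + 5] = 12*p^2 - 16*p - 3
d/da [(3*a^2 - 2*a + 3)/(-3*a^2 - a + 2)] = (-9*a^2 + 30*a - 1)/(9*a^4 + 6*a^3 - 11*a^2 - 4*a + 4)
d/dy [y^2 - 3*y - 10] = 2*y - 3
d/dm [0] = 0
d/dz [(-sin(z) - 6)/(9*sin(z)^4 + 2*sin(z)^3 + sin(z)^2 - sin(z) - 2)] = (27*sin(z)^4 + 220*sin(z)^3 + 37*sin(z)^2 + 12*sin(z) - 4)*cos(z)/(9*sin(z)^4 + 2*sin(z)^3 + sin(z)^2 - sin(z) - 2)^2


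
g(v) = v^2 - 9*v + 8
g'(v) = 2*v - 9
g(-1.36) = 22.09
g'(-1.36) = -11.72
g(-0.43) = 12.05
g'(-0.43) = -9.86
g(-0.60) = 13.76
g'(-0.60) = -10.20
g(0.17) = 6.50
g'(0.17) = -8.66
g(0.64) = 2.65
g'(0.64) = -7.72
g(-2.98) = 43.70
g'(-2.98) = -14.96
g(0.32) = 5.22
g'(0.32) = -8.36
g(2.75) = -9.19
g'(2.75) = -3.50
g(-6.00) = 98.00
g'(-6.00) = -21.00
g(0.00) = 8.00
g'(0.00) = -9.00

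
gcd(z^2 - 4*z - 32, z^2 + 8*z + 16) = z + 4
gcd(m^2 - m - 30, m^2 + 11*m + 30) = m + 5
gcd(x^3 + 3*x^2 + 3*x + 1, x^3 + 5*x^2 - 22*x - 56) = 1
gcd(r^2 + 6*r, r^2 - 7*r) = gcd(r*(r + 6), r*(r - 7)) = r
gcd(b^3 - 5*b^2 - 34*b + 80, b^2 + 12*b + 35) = b + 5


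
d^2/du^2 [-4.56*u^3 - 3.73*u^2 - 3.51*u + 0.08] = -27.36*u - 7.46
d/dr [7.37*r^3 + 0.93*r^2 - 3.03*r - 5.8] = 22.11*r^2 + 1.86*r - 3.03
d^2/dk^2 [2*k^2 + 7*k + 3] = 4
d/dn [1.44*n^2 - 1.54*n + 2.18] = 2.88*n - 1.54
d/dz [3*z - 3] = 3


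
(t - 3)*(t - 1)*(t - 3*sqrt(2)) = t^3 - 3*sqrt(2)*t^2 - 4*t^2 + 3*t + 12*sqrt(2)*t - 9*sqrt(2)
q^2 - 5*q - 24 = (q - 8)*(q + 3)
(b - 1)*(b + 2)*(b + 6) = b^3 + 7*b^2 + 4*b - 12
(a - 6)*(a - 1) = a^2 - 7*a + 6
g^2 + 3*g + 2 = (g + 1)*(g + 2)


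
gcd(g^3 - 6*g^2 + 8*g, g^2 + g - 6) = g - 2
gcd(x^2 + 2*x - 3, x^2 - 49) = 1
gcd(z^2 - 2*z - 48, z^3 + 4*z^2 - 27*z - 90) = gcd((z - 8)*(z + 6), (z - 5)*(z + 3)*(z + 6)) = z + 6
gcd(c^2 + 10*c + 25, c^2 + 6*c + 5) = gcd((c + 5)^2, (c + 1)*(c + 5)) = c + 5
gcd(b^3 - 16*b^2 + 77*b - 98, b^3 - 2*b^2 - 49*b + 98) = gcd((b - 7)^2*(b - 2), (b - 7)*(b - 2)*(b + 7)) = b^2 - 9*b + 14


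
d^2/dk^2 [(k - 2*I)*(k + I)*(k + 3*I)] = 6*k + 4*I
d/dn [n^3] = 3*n^2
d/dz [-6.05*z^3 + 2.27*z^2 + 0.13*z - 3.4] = -18.15*z^2 + 4.54*z + 0.13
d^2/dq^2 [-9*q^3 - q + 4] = -54*q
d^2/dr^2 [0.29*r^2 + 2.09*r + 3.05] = 0.580000000000000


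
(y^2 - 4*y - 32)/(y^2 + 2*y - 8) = (y - 8)/(y - 2)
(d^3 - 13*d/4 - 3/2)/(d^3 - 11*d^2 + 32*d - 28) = (d^2 + 2*d + 3/4)/(d^2 - 9*d + 14)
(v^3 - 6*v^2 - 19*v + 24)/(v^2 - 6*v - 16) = (v^2 + 2*v - 3)/(v + 2)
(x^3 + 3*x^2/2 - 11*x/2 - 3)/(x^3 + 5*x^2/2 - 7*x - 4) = (x + 3)/(x + 4)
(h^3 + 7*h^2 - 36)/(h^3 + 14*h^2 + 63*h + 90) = (h - 2)/(h + 5)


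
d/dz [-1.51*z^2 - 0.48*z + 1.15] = -3.02*z - 0.48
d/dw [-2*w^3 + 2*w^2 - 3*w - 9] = -6*w^2 + 4*w - 3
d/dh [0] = 0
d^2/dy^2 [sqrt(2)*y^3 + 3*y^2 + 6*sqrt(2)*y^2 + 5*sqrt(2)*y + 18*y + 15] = 6*sqrt(2)*y + 6 + 12*sqrt(2)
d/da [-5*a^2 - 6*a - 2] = -10*a - 6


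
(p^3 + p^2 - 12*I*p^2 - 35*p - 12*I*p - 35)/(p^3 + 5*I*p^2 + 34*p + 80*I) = (p^2 + p*(1 - 7*I) - 7*I)/(p^2 + 10*I*p - 16)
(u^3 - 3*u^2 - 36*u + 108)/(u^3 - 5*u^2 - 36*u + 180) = (u - 3)/(u - 5)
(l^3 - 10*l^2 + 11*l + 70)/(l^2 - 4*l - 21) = (l^2 - 3*l - 10)/(l + 3)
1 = 1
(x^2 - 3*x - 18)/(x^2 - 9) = (x - 6)/(x - 3)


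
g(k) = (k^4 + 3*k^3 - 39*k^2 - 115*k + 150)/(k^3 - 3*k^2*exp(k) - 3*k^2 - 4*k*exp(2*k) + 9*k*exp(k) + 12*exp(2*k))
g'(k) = (4*k^3 + 9*k^2 - 78*k - 115)/(k^3 - 3*k^2*exp(k) - 3*k^2 - 4*k*exp(2*k) + 9*k*exp(k) + 12*exp(2*k)) + (k^4 + 3*k^3 - 39*k^2 - 115*k + 150)*(3*k^2*exp(k) - 3*k^2 + 8*k*exp(2*k) - 3*k*exp(k) + 6*k - 20*exp(2*k) - 9*exp(k))/(k^3 - 3*k^2*exp(k) - 3*k^2 - 4*k*exp(2*k) + 9*k*exp(k) + 12*exp(2*k))^2 = ((4*k^3 + 9*k^2 - 78*k - 115)*(k^3 - 3*k^2*exp(k) - 3*k^2 - 4*k*exp(2*k) + 9*k*exp(k) + 12*exp(2*k)) - (k^4 + 3*k^3 - 39*k^2 - 115*k + 150)*(-3*k^2*exp(k) + 3*k^2 - 8*k*exp(2*k) + 3*k*exp(k) - 6*k + 20*exp(2*k) + 9*exp(k)))/(k^3 - 3*k^2*exp(k) - 3*k^2 - 4*k*exp(2*k) + 9*k*exp(k) + 12*exp(2*k))^2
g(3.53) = 0.17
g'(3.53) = -0.62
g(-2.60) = -4.35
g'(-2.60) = -5.60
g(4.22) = 0.02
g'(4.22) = -0.06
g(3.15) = 1.14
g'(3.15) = -9.37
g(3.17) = 0.97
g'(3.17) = -7.26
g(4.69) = 0.01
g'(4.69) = -0.02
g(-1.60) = -14.75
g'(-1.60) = -18.13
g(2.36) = -0.81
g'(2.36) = -0.30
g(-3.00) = -2.54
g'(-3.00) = -3.59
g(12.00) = 0.00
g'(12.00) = 0.00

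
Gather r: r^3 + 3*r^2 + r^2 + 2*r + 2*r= r^3 + 4*r^2 + 4*r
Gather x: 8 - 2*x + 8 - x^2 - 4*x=-x^2 - 6*x + 16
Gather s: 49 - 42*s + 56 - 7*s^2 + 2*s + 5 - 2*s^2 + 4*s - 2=-9*s^2 - 36*s + 108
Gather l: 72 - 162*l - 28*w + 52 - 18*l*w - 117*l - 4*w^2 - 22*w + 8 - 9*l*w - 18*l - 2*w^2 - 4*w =l*(-27*w - 297) - 6*w^2 - 54*w + 132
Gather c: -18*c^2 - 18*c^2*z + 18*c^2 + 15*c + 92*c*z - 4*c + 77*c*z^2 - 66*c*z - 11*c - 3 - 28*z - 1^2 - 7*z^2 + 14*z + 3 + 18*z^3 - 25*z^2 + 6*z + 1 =-18*c^2*z + c*(77*z^2 + 26*z) + 18*z^3 - 32*z^2 - 8*z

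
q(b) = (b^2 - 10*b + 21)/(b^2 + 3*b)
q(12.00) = 0.25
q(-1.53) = -17.18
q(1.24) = 1.93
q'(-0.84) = -5.63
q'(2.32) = -0.59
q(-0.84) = -16.59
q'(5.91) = 0.05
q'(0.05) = -2797.85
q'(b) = (-2*b - 3)*(b^2 - 10*b + 21)/(b^2 + 3*b)^2 + (2*b - 10)/(b^2 + 3*b) = (13*b^2 - 42*b - 63)/(b^2*(b^2 + 6*b + 9))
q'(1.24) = -3.44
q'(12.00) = 0.04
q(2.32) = 0.26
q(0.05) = 134.44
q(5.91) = -0.06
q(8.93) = 0.11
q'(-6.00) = 2.03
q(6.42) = -0.03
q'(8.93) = 0.05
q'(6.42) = 0.06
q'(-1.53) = 6.27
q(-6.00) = 6.50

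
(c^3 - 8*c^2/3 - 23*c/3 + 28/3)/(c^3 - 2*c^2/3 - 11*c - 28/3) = (c - 1)/(c + 1)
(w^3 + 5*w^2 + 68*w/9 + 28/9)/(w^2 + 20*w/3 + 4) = (3*w^2 + 13*w + 14)/(3*(w + 6))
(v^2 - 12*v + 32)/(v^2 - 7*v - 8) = (v - 4)/(v + 1)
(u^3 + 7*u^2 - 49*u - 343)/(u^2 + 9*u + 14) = (u^2 - 49)/(u + 2)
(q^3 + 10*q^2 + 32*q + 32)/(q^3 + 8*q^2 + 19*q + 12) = (q^2 + 6*q + 8)/(q^2 + 4*q + 3)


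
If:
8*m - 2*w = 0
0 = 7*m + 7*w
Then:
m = 0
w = 0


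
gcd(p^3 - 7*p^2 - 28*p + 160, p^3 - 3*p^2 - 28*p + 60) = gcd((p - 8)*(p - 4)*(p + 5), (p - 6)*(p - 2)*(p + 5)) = p + 5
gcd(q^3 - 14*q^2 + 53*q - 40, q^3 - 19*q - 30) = q - 5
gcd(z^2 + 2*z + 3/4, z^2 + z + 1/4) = z + 1/2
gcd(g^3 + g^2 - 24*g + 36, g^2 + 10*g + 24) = g + 6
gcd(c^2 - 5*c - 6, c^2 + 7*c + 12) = 1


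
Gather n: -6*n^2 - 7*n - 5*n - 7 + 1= -6*n^2 - 12*n - 6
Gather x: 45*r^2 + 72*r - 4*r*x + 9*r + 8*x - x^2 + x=45*r^2 + 81*r - x^2 + x*(9 - 4*r)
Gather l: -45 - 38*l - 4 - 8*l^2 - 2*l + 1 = -8*l^2 - 40*l - 48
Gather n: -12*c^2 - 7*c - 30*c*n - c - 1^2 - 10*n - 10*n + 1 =-12*c^2 - 8*c + n*(-30*c - 20)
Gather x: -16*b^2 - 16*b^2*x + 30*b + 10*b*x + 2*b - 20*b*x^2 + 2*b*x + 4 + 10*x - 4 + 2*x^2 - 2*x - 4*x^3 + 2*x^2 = -16*b^2 + 32*b - 4*x^3 + x^2*(4 - 20*b) + x*(-16*b^2 + 12*b + 8)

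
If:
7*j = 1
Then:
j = 1/7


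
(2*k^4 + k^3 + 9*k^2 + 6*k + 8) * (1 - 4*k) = -8*k^5 - 2*k^4 - 35*k^3 - 15*k^2 - 26*k + 8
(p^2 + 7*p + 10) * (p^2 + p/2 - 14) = p^4 + 15*p^3/2 - p^2/2 - 93*p - 140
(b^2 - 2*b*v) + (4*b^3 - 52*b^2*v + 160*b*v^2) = 4*b^3 - 52*b^2*v + b^2 + 160*b*v^2 - 2*b*v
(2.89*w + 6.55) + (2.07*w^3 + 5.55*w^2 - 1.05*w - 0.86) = 2.07*w^3 + 5.55*w^2 + 1.84*w + 5.69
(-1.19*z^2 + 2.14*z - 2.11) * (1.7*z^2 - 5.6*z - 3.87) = -2.023*z^4 + 10.302*z^3 - 10.9657*z^2 + 3.5342*z + 8.1657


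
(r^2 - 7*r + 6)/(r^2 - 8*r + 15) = (r^2 - 7*r + 6)/(r^2 - 8*r + 15)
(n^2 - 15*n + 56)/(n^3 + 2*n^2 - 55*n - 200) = (n - 7)/(n^2 + 10*n + 25)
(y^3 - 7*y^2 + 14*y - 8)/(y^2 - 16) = (y^2 - 3*y + 2)/(y + 4)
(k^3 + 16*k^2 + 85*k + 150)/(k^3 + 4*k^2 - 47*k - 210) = (k + 5)/(k - 7)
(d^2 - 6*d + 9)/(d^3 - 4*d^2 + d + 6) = (d - 3)/(d^2 - d - 2)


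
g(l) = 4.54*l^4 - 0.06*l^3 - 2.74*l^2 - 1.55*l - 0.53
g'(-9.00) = -13205.45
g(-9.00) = 29622.16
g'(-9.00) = -13205.45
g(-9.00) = 29622.16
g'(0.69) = 0.55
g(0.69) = -1.89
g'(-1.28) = -32.91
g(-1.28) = 9.28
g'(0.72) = 1.19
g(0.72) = -1.87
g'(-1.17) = -24.47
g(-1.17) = 6.14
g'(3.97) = 1110.14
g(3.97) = 1074.14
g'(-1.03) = -15.94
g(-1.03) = 3.34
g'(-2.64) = -322.48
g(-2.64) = 206.10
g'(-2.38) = -234.35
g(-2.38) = 134.12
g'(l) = 18.16*l^3 - 0.18*l^2 - 5.48*l - 1.55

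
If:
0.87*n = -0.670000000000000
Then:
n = -0.77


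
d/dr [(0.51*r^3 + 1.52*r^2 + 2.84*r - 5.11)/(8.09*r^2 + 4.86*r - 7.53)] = (4.1259*r^4 + 4.9572*r^3 - 27.1093*r^2 + 59.7886*r + 3.4494)/(65.4481*r^4 + 78.6348*r^3 - 98.2158*r^2 - 73.1916*r + 56.7009)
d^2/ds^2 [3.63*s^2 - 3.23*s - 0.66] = 7.26000000000000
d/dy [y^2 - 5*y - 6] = 2*y - 5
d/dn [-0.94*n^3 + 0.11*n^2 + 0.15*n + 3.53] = -2.82*n^2 + 0.22*n + 0.15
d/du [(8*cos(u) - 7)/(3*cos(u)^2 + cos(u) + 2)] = (-24*sin(u)^2 - 42*cos(u) + 1)*sin(u)/(3*cos(u)^2 + cos(u) + 2)^2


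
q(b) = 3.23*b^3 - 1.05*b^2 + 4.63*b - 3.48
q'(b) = 9.69*b^2 - 2.1*b + 4.63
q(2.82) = 73.66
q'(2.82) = 75.77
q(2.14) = 33.27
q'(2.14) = 44.51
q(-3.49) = -169.73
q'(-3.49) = 129.98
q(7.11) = 1137.30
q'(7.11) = 479.55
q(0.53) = -0.84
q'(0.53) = 6.24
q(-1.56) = -25.52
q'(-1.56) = 31.49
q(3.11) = 97.92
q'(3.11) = 91.82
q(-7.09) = -1240.26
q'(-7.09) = 506.62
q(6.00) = 684.18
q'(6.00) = 340.87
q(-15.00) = -11210.43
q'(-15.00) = 2216.38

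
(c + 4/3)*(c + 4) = c^2 + 16*c/3 + 16/3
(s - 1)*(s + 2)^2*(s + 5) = s^4 + 8*s^3 + 15*s^2 - 4*s - 20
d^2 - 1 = (d - 1)*(d + 1)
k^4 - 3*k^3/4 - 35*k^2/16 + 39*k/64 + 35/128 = (k - 7/4)*(k - 1/2)*(k + 1/4)*(k + 5/4)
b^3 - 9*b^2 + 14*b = b*(b - 7)*(b - 2)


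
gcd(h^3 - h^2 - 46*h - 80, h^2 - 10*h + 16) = h - 8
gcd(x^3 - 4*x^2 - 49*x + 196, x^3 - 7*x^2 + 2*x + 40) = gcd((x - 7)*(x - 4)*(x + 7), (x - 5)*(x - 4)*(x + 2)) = x - 4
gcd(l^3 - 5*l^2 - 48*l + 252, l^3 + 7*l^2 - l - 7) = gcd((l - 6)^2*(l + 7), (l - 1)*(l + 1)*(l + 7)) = l + 7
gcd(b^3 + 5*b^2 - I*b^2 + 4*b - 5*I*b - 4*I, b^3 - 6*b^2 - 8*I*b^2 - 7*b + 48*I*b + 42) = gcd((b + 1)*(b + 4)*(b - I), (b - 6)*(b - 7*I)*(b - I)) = b - I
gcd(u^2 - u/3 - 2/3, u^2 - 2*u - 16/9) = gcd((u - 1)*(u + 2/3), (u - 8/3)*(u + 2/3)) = u + 2/3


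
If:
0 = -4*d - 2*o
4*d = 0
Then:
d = 0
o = 0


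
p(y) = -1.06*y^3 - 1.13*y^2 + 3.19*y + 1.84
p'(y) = -3.18*y^2 - 2.26*y + 3.19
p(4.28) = -88.31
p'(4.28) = -64.74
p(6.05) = -254.95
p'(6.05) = -126.88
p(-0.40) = 0.45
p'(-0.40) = 3.59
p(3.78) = -59.50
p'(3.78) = -50.79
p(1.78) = -2.04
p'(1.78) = -10.91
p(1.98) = -4.50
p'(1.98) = -13.75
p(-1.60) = -1.82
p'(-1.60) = -1.33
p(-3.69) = 27.94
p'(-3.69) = -31.77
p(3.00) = -27.38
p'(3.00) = -32.21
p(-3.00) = 10.72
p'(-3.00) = -18.65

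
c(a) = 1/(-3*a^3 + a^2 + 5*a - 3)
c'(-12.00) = 0.00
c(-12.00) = 0.00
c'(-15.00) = 0.00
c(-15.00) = 0.00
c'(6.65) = 0.00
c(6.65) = -0.00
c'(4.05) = 0.00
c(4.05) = -0.01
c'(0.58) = -25.73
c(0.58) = -2.87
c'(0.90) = 32.39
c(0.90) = 8.13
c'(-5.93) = 0.00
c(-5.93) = 0.00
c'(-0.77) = 0.08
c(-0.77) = -0.20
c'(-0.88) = 0.18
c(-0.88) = -0.22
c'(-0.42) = -0.12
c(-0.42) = -0.21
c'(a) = (9*a^2 - 2*a - 5)/(-3*a^3 + a^2 + 5*a - 3)^2 = (9*a^2 - 2*a - 5)/(3*a^3 - a^2 - 5*a + 3)^2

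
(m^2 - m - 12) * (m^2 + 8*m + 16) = m^4 + 7*m^3 - 4*m^2 - 112*m - 192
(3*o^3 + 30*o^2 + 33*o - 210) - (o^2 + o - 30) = 3*o^3 + 29*o^2 + 32*o - 180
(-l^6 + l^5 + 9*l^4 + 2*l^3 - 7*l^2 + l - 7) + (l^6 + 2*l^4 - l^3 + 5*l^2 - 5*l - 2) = l^5 + 11*l^4 + l^3 - 2*l^2 - 4*l - 9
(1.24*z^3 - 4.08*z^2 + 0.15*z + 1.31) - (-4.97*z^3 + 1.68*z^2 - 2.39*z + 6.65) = 6.21*z^3 - 5.76*z^2 + 2.54*z - 5.34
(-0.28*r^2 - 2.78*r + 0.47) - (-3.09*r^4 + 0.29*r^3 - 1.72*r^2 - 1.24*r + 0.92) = 3.09*r^4 - 0.29*r^3 + 1.44*r^2 - 1.54*r - 0.45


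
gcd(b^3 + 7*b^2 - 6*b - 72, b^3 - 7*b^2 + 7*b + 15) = b - 3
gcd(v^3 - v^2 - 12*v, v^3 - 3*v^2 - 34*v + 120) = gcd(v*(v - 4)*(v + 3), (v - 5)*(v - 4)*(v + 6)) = v - 4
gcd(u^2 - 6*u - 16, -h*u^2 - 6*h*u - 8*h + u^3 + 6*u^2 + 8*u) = u + 2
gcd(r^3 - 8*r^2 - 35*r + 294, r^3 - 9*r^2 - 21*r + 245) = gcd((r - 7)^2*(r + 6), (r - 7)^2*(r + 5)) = r^2 - 14*r + 49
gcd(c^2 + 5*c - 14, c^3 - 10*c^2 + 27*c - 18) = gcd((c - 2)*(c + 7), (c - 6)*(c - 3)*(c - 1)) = 1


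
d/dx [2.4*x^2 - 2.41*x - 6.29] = 4.8*x - 2.41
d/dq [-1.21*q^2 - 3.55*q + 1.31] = -2.42*q - 3.55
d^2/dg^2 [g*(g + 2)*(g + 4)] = 6*g + 12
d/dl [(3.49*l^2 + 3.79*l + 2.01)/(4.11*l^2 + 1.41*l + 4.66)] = (-10.656*l^2 + 16.0046*l + 14.8273)/(16.8921*l^4 + 11.5902*l^3 + 40.2933*l^2 + 13.1412*l + 21.7156)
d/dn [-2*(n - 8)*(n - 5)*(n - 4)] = -6*n^2 + 68*n - 184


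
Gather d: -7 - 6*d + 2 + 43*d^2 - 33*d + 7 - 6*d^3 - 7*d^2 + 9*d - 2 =-6*d^3 + 36*d^2 - 30*d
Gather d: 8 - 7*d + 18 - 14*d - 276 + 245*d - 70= 224*d - 320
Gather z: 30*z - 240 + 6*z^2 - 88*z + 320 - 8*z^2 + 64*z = -2*z^2 + 6*z + 80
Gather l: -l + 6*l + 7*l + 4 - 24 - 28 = 12*l - 48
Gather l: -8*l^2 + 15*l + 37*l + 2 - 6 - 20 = -8*l^2 + 52*l - 24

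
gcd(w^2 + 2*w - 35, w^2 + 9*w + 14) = w + 7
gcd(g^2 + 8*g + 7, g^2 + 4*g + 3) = g + 1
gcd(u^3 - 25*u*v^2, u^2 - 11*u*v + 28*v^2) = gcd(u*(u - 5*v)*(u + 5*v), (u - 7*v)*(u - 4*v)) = 1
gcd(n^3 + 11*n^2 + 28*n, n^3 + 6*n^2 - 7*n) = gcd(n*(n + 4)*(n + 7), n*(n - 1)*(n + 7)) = n^2 + 7*n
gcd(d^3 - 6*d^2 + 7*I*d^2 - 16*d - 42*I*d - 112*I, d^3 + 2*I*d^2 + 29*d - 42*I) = d + 7*I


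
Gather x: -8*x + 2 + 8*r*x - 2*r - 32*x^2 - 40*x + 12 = -2*r - 32*x^2 + x*(8*r - 48) + 14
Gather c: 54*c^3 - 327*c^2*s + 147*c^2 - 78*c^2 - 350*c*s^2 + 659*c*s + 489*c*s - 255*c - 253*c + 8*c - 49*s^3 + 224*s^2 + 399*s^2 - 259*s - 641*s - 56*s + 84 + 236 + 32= 54*c^3 + c^2*(69 - 327*s) + c*(-350*s^2 + 1148*s - 500) - 49*s^3 + 623*s^2 - 956*s + 352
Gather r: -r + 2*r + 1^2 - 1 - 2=r - 2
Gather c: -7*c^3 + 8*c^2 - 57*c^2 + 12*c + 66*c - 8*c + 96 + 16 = -7*c^3 - 49*c^2 + 70*c + 112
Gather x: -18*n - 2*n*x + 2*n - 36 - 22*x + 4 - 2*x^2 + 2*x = -16*n - 2*x^2 + x*(-2*n - 20) - 32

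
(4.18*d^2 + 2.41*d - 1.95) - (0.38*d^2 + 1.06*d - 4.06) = 3.8*d^2 + 1.35*d + 2.11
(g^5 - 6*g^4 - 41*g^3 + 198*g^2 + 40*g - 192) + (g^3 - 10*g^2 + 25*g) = g^5 - 6*g^4 - 40*g^3 + 188*g^2 + 65*g - 192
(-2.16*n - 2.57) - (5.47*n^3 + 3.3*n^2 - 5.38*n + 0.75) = -5.47*n^3 - 3.3*n^2 + 3.22*n - 3.32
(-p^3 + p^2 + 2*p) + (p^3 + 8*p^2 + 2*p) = 9*p^2 + 4*p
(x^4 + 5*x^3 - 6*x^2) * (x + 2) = x^5 + 7*x^4 + 4*x^3 - 12*x^2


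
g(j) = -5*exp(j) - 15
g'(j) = -5*exp(j)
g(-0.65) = -17.61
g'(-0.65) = -2.61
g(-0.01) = -19.95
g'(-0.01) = -4.95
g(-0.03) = -19.85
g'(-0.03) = -4.85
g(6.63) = -3802.41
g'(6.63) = -3787.41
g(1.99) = -51.58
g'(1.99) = -36.58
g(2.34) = -66.91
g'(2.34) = -51.91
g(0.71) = -25.17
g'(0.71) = -10.17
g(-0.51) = -18.00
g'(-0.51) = -3.00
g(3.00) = -115.43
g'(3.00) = -100.43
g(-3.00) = -15.25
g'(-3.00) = -0.25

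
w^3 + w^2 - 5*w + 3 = (w - 1)^2*(w + 3)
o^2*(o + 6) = o^3 + 6*o^2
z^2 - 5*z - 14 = (z - 7)*(z + 2)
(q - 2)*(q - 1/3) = q^2 - 7*q/3 + 2/3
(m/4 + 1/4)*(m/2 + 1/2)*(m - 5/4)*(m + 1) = m^4/8 + 7*m^3/32 - 3*m^2/32 - 11*m/32 - 5/32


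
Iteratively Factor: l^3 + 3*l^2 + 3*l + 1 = (l + 1)*(l^2 + 2*l + 1) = (l + 1)^2*(l + 1)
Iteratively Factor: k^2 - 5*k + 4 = (k - 4)*(k - 1)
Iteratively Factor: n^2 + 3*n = (n)*(n + 3)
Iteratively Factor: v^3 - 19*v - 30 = (v - 5)*(v^2 + 5*v + 6) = (v - 5)*(v + 2)*(v + 3)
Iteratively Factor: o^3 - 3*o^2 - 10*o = (o + 2)*(o^2 - 5*o) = o*(o + 2)*(o - 5)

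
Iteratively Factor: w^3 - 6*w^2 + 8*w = (w - 4)*(w^2 - 2*w) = (w - 4)*(w - 2)*(w)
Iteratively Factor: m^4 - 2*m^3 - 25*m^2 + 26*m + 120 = (m - 3)*(m^3 + m^2 - 22*m - 40) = (m - 3)*(m + 2)*(m^2 - m - 20) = (m - 3)*(m + 2)*(m + 4)*(m - 5)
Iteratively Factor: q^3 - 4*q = (q - 2)*(q^2 + 2*q) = q*(q - 2)*(q + 2)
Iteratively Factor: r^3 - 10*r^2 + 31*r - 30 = (r - 3)*(r^2 - 7*r + 10) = (r - 3)*(r - 2)*(r - 5)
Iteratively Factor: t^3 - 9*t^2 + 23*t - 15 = (t - 5)*(t^2 - 4*t + 3) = (t - 5)*(t - 3)*(t - 1)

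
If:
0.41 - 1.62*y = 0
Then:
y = 0.25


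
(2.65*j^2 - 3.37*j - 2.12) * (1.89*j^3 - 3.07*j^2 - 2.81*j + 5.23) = 5.0085*j^5 - 14.5048*j^4 - 1.1074*j^3 + 29.8376*j^2 - 11.6679*j - 11.0876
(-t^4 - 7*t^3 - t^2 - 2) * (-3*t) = 3*t^5 + 21*t^4 + 3*t^3 + 6*t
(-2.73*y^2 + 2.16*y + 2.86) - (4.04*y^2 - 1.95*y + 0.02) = -6.77*y^2 + 4.11*y + 2.84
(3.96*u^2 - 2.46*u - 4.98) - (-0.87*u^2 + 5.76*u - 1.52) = 4.83*u^2 - 8.22*u - 3.46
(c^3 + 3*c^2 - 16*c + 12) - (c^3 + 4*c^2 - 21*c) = -c^2 + 5*c + 12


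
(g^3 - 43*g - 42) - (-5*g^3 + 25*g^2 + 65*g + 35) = 6*g^3 - 25*g^2 - 108*g - 77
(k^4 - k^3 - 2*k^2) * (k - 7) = k^5 - 8*k^4 + 5*k^3 + 14*k^2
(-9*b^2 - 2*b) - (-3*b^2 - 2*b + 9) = -6*b^2 - 9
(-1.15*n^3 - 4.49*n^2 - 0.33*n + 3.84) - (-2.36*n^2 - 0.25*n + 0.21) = -1.15*n^3 - 2.13*n^2 - 0.08*n + 3.63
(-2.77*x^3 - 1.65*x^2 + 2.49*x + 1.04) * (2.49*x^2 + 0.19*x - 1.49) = -6.8973*x^5 - 4.6348*x^4 + 10.0139*x^3 + 5.5212*x^2 - 3.5125*x - 1.5496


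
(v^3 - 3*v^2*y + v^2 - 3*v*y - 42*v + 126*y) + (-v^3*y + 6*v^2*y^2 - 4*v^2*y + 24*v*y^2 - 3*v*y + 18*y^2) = -v^3*y + v^3 + 6*v^2*y^2 - 7*v^2*y + v^2 + 24*v*y^2 - 6*v*y - 42*v + 18*y^2 + 126*y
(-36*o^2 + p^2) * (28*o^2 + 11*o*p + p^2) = -1008*o^4 - 396*o^3*p - 8*o^2*p^2 + 11*o*p^3 + p^4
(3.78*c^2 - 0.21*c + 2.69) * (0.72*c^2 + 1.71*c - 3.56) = 2.7216*c^4 + 6.3126*c^3 - 11.8791*c^2 + 5.3475*c - 9.5764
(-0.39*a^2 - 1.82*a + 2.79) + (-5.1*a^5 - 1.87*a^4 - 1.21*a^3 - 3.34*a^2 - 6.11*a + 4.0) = -5.1*a^5 - 1.87*a^4 - 1.21*a^3 - 3.73*a^2 - 7.93*a + 6.79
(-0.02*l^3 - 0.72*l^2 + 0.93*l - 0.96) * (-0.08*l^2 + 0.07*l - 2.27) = 0.0016*l^5 + 0.0562*l^4 - 0.0794*l^3 + 1.7763*l^2 - 2.1783*l + 2.1792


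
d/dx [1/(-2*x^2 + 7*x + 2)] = (4*x - 7)/(-2*x^2 + 7*x + 2)^2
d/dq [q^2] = 2*q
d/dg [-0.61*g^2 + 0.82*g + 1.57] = 0.82 - 1.22*g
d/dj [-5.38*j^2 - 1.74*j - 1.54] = -10.76*j - 1.74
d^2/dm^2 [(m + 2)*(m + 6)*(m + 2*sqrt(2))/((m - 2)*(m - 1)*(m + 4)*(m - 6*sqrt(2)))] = 2*(m^9 + 6*sqrt(2)*m^8 + 24*m^8 - 24*sqrt(2)*m^7 + 54*m^7 - 918*m^6 - 564*sqrt(2)*m^6 - 3468*m^5 + 300*sqrt(2)*m^5 + 11112*m^4 + 19608*sqrt(2)*m^4 + 40688*m^3 + 35376*sqrt(2)*m^3 - 106848*sqrt(2)*m^2 - 36288*m^2 - 144000*sqrt(2)*m - 139392*m + 141312 + 266496*sqrt(2))/(m^12 - 18*sqrt(2)*m^11 + 3*m^11 - 54*sqrt(2)*m^10 + 189*m^10 + 54*sqrt(2)*m^9 + 613*m^9 - 5514*m^8 - 666*sqrt(2)*m^8 - 7716*m^7 + 5940*sqrt(2)*m^7 + 17928*sqrt(2)*m^6 + 67400*m^6 - 114192*sqrt(2)*m^5 - 31104*m^5 - 280128*m^4 + 20736*sqrt(2)*m^4 + 560384*m^3 + 590976*sqrt(2)*m^3 - 1128960*sqrt(2)*m^2 - 414720*m^2 + 110592*m + 829440*sqrt(2)*m - 221184*sqrt(2))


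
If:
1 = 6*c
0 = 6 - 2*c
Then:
No Solution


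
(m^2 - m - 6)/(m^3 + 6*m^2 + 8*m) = (m - 3)/(m*(m + 4))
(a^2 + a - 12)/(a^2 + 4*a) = (a - 3)/a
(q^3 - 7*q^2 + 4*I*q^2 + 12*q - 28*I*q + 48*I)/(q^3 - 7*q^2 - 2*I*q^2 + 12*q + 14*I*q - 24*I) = (q + 4*I)/(q - 2*I)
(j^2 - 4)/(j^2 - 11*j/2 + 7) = 2*(j + 2)/(2*j - 7)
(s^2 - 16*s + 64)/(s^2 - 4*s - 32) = (s - 8)/(s + 4)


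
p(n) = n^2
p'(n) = 2*n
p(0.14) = 0.02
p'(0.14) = 0.28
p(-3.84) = 14.75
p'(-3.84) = -7.68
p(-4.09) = 16.73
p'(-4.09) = -8.18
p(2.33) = 5.43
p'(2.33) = 4.66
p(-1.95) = 3.80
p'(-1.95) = -3.90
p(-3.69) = 13.62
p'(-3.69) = -7.38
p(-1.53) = 2.34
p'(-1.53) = -3.06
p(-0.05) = 0.00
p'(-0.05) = -0.10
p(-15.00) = 225.00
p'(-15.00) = -30.00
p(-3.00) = 9.00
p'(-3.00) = -6.00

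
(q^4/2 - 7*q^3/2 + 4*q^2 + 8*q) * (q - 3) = q^5/2 - 5*q^4 + 29*q^3/2 - 4*q^2 - 24*q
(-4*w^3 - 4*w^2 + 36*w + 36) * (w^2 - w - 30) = -4*w^5 + 160*w^3 + 120*w^2 - 1116*w - 1080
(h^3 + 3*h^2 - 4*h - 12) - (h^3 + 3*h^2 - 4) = -4*h - 8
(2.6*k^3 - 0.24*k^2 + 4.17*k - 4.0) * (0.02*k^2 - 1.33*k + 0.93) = 0.052*k^5 - 3.4628*k^4 + 2.8206*k^3 - 5.8493*k^2 + 9.1981*k - 3.72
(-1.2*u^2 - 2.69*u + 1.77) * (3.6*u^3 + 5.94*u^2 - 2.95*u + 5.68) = -4.32*u^5 - 16.812*u^4 - 6.0666*u^3 + 11.6333*u^2 - 20.5007*u + 10.0536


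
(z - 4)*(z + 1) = z^2 - 3*z - 4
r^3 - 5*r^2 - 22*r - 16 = (r - 8)*(r + 1)*(r + 2)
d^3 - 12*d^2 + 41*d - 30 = (d - 6)*(d - 5)*(d - 1)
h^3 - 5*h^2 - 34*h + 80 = (h - 8)*(h - 2)*(h + 5)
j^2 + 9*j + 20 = (j + 4)*(j + 5)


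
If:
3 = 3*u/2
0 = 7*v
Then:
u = 2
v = 0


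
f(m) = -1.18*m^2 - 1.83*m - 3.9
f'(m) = -2.36*m - 1.83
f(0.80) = -6.12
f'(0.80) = -3.72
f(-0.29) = -3.47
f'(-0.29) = -1.15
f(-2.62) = -7.21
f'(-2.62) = 4.35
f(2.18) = -13.50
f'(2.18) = -6.97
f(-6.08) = -36.39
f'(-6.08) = 12.52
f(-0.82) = -3.19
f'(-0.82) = 0.11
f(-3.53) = -12.14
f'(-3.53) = 6.50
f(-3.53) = -12.14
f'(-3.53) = 6.50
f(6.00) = -57.36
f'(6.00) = -15.99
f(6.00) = -57.36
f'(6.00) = -15.99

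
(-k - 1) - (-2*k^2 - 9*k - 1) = 2*k^2 + 8*k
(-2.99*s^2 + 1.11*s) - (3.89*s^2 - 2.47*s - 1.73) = -6.88*s^2 + 3.58*s + 1.73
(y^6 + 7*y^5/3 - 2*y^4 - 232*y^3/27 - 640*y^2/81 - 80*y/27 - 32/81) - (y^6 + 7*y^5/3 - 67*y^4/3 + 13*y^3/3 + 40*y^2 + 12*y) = 61*y^4/3 - 349*y^3/27 - 3880*y^2/81 - 404*y/27 - 32/81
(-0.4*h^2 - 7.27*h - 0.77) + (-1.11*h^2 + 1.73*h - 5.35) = -1.51*h^2 - 5.54*h - 6.12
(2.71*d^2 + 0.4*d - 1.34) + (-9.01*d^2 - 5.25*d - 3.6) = -6.3*d^2 - 4.85*d - 4.94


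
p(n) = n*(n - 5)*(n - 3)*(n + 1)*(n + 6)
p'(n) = n*(n - 5)*(n - 3)*(n + 1) + n*(n - 5)*(n - 3)*(n + 6) + n*(n - 5)*(n + 1)*(n + 6) + n*(n - 3)*(n + 1)*(n + 6) + (n - 5)*(n - 3)*(n + 1)*(n + 6)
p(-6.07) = -216.30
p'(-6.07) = 3211.63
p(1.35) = 140.43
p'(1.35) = 59.30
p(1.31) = 137.95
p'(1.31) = 64.88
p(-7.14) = -6152.17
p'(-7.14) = 8373.76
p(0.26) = 26.63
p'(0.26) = 112.49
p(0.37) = 39.32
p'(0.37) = 117.70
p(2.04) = 141.68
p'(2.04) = -61.77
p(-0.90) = -10.56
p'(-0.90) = -91.45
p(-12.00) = -201960.00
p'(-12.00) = 94194.00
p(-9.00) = -36288.00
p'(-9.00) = 26280.00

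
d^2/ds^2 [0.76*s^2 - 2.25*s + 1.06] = 1.52000000000000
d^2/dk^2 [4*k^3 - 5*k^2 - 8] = 24*k - 10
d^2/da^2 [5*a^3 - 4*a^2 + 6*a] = 30*a - 8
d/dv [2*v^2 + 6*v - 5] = 4*v + 6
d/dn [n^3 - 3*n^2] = 3*n*(n - 2)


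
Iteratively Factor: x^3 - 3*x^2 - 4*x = (x - 4)*(x^2 + x) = (x - 4)*(x + 1)*(x)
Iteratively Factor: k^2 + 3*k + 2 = (k + 1)*(k + 2)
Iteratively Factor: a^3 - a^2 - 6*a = (a)*(a^2 - a - 6) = a*(a + 2)*(a - 3)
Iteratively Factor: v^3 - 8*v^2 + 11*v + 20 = (v - 5)*(v^2 - 3*v - 4) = (v - 5)*(v - 4)*(v + 1)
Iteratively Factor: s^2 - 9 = (s - 3)*(s + 3)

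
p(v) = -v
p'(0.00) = -1.00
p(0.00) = 0.00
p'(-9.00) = -1.00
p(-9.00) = 9.00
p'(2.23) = -1.00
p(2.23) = -2.23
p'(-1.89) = -1.00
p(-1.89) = 1.89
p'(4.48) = -1.00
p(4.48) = -4.48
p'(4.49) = -1.00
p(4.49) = -4.49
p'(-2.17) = -1.00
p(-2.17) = 2.17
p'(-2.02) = -1.00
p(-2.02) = 2.02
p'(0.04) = -1.00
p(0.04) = -0.04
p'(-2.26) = -1.00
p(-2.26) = 2.26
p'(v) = -1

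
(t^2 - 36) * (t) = t^3 - 36*t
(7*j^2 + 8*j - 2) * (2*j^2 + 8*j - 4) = 14*j^4 + 72*j^3 + 32*j^2 - 48*j + 8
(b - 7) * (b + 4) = b^2 - 3*b - 28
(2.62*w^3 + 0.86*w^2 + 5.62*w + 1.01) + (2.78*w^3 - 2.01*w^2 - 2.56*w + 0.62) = 5.4*w^3 - 1.15*w^2 + 3.06*w + 1.63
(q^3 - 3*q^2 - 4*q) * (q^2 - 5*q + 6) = q^5 - 8*q^4 + 17*q^3 + 2*q^2 - 24*q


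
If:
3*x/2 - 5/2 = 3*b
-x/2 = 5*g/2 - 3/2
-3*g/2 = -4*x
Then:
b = -94/129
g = 24/43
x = 9/43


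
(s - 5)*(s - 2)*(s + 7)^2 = s^4 + 7*s^3 - 39*s^2 - 203*s + 490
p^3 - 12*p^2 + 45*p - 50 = (p - 5)^2*(p - 2)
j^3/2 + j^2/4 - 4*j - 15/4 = (j/2 + 1/2)*(j - 3)*(j + 5/2)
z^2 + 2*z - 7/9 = (z - 1/3)*(z + 7/3)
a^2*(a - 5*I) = a^3 - 5*I*a^2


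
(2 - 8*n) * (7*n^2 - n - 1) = -56*n^3 + 22*n^2 + 6*n - 2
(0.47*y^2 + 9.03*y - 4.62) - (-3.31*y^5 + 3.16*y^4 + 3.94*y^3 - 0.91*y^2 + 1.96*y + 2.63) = 3.31*y^5 - 3.16*y^4 - 3.94*y^3 + 1.38*y^2 + 7.07*y - 7.25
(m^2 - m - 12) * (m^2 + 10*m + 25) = m^4 + 9*m^3 + 3*m^2 - 145*m - 300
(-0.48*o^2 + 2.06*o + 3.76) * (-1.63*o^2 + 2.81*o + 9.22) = 0.7824*o^4 - 4.7066*o^3 - 4.7658*o^2 + 29.5588*o + 34.6672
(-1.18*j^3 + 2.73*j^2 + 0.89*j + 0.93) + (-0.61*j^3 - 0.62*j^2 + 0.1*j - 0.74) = -1.79*j^3 + 2.11*j^2 + 0.99*j + 0.19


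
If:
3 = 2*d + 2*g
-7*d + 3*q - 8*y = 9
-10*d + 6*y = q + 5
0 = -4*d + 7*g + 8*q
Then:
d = -857/866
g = 1078/433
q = -2315/866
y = -2185/1732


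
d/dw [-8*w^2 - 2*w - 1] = -16*w - 2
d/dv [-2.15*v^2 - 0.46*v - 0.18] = -4.3*v - 0.46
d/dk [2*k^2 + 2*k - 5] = 4*k + 2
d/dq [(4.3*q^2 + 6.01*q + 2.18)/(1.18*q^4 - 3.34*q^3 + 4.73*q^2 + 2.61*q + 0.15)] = (-10.148*q^5 - 6.9134*q^4 + 29.8572*q^3 + 4.6393*q^2 - 19.3328*q - 4.7883)/(1.3924*q^8 - 7.8824*q^7 + 22.3184*q^6 - 25.4368*q^5 + 5.2921*q^4 + 23.6886*q^3 + 8.2311*q^2 + 0.783*q + 0.0225)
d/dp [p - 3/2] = 1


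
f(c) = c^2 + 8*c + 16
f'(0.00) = 8.00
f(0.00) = 16.00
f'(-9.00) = -10.00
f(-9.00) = 25.00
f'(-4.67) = -1.34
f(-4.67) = 0.45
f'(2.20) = 12.40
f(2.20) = 38.44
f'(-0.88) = 6.24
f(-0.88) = 9.73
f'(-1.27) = 5.46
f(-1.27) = 7.45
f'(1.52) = 11.04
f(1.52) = 30.47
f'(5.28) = 18.56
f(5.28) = 86.12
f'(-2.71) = 2.58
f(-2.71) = 1.66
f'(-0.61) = 6.78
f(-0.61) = 11.49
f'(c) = 2*c + 8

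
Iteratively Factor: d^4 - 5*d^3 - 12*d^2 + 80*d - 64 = (d - 1)*(d^3 - 4*d^2 - 16*d + 64) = (d - 1)*(d + 4)*(d^2 - 8*d + 16) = (d - 4)*(d - 1)*(d + 4)*(d - 4)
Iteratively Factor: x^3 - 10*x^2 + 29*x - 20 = (x - 1)*(x^2 - 9*x + 20) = (x - 5)*(x - 1)*(x - 4)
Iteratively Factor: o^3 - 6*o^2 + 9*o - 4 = (o - 1)*(o^2 - 5*o + 4) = (o - 1)^2*(o - 4)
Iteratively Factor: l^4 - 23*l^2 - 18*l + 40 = (l - 5)*(l^3 + 5*l^2 + 2*l - 8) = (l - 5)*(l + 2)*(l^2 + 3*l - 4) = (l - 5)*(l - 1)*(l + 2)*(l + 4)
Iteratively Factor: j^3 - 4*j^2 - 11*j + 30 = (j + 3)*(j^2 - 7*j + 10) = (j - 2)*(j + 3)*(j - 5)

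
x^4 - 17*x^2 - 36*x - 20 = (x - 5)*(x + 1)*(x + 2)^2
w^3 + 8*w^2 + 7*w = w*(w + 1)*(w + 7)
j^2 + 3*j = j*(j + 3)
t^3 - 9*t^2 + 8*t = t*(t - 8)*(t - 1)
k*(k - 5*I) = k^2 - 5*I*k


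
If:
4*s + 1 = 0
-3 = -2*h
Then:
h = 3/2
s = -1/4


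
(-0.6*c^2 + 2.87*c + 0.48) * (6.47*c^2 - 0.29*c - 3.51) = -3.882*c^4 + 18.7429*c^3 + 4.3793*c^2 - 10.2129*c - 1.6848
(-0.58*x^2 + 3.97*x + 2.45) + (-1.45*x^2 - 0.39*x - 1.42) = -2.03*x^2 + 3.58*x + 1.03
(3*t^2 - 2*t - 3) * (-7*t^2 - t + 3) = -21*t^4 + 11*t^3 + 32*t^2 - 3*t - 9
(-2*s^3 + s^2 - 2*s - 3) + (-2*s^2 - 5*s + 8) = -2*s^3 - s^2 - 7*s + 5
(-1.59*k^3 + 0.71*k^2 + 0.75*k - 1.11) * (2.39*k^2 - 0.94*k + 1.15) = -3.8001*k^5 + 3.1915*k^4 - 0.7034*k^3 - 2.5414*k^2 + 1.9059*k - 1.2765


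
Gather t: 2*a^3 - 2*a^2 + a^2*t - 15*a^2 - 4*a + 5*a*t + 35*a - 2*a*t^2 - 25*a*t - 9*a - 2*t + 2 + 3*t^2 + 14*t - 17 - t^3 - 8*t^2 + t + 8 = 2*a^3 - 17*a^2 + 22*a - t^3 + t^2*(-2*a - 5) + t*(a^2 - 20*a + 13) - 7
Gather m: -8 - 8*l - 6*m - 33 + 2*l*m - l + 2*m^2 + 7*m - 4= -9*l + 2*m^2 + m*(2*l + 1) - 45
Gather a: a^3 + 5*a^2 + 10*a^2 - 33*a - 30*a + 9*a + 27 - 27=a^3 + 15*a^2 - 54*a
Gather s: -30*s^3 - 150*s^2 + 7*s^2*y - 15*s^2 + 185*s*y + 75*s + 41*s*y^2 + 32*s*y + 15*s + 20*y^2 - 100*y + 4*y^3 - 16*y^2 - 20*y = -30*s^3 + s^2*(7*y - 165) + s*(41*y^2 + 217*y + 90) + 4*y^3 + 4*y^2 - 120*y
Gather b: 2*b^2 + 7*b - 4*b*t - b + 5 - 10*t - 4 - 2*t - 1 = 2*b^2 + b*(6 - 4*t) - 12*t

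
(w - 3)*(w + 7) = w^2 + 4*w - 21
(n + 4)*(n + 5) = n^2 + 9*n + 20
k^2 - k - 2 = (k - 2)*(k + 1)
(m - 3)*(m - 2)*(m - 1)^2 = m^4 - 7*m^3 + 17*m^2 - 17*m + 6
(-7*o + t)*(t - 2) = -7*o*t + 14*o + t^2 - 2*t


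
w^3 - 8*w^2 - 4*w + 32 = (w - 8)*(w - 2)*(w + 2)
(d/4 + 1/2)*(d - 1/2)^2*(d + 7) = d^4/4 + 2*d^3 + 21*d^2/16 - 47*d/16 + 7/8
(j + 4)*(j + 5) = j^2 + 9*j + 20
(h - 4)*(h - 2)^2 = h^3 - 8*h^2 + 20*h - 16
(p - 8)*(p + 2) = p^2 - 6*p - 16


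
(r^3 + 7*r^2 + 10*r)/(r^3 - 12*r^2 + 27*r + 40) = r*(r^2 + 7*r + 10)/(r^3 - 12*r^2 + 27*r + 40)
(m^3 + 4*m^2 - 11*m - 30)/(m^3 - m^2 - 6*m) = (m + 5)/m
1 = 1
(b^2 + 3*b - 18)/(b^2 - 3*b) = (b + 6)/b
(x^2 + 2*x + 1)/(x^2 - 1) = (x + 1)/(x - 1)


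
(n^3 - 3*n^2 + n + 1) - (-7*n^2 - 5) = n^3 + 4*n^2 + n + 6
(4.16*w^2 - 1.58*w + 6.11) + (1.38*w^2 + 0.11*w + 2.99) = 5.54*w^2 - 1.47*w + 9.1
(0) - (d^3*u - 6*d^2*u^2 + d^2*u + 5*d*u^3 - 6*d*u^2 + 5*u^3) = -d^3*u + 6*d^2*u^2 - d^2*u - 5*d*u^3 + 6*d*u^2 - 5*u^3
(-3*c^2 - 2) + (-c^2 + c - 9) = -4*c^2 + c - 11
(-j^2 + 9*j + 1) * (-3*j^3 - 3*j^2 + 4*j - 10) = 3*j^5 - 24*j^4 - 34*j^3 + 43*j^2 - 86*j - 10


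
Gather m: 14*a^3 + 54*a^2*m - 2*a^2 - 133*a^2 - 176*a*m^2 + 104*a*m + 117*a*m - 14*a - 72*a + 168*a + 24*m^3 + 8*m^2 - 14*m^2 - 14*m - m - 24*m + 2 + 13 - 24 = 14*a^3 - 135*a^2 + 82*a + 24*m^3 + m^2*(-176*a - 6) + m*(54*a^2 + 221*a - 39) - 9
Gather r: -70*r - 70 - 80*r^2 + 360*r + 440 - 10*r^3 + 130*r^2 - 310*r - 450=-10*r^3 + 50*r^2 - 20*r - 80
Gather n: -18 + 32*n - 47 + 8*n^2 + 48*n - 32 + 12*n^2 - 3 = 20*n^2 + 80*n - 100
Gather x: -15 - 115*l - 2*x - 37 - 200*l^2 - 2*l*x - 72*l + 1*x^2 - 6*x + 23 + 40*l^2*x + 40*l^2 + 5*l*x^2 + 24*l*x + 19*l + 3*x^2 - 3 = -160*l^2 - 168*l + x^2*(5*l + 4) + x*(40*l^2 + 22*l - 8) - 32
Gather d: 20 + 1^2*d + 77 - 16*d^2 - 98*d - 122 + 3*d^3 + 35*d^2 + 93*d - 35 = 3*d^3 + 19*d^2 - 4*d - 60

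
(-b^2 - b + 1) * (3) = -3*b^2 - 3*b + 3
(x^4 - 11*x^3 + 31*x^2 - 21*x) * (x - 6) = x^5 - 17*x^4 + 97*x^3 - 207*x^2 + 126*x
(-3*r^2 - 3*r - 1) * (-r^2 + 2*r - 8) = 3*r^4 - 3*r^3 + 19*r^2 + 22*r + 8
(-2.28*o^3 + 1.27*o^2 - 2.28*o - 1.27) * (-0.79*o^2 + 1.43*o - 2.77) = 1.8012*o^5 - 4.2637*o^4 + 9.9329*o^3 - 5.775*o^2 + 4.4995*o + 3.5179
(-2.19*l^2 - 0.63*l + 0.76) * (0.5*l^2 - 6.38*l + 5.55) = -1.095*l^4 + 13.6572*l^3 - 7.7551*l^2 - 8.3453*l + 4.218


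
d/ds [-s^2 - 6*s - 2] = -2*s - 6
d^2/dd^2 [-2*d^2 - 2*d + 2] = -4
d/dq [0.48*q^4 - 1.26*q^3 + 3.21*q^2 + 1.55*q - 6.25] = 1.92*q^3 - 3.78*q^2 + 6.42*q + 1.55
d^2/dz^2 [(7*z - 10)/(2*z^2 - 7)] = 4*(8*z^2*(7*z - 10) + (10 - 21*z)*(2*z^2 - 7))/(2*z^2 - 7)^3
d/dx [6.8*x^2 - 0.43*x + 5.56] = 13.6*x - 0.43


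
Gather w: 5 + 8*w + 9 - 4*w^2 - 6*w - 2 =-4*w^2 + 2*w + 12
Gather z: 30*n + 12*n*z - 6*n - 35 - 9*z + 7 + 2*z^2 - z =24*n + 2*z^2 + z*(12*n - 10) - 28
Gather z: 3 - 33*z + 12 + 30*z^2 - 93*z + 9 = 30*z^2 - 126*z + 24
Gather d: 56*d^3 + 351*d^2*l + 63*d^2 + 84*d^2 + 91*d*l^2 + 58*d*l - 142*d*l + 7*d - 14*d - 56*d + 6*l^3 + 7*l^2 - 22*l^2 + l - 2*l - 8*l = 56*d^3 + d^2*(351*l + 147) + d*(91*l^2 - 84*l - 63) + 6*l^3 - 15*l^2 - 9*l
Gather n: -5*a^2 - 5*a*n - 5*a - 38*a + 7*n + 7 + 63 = -5*a^2 - 43*a + n*(7 - 5*a) + 70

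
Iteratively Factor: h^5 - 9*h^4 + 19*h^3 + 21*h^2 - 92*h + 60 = (h - 2)*(h^4 - 7*h^3 + 5*h^2 + 31*h - 30) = (h - 5)*(h - 2)*(h^3 - 2*h^2 - 5*h + 6) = (h - 5)*(h - 2)*(h + 2)*(h^2 - 4*h + 3) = (h - 5)*(h - 3)*(h - 2)*(h + 2)*(h - 1)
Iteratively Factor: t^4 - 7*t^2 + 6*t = (t - 2)*(t^3 + 2*t^2 - 3*t) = (t - 2)*(t + 3)*(t^2 - t) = (t - 2)*(t - 1)*(t + 3)*(t)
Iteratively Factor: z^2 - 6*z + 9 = (z - 3)*(z - 3)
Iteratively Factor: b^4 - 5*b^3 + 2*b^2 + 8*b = (b - 2)*(b^3 - 3*b^2 - 4*b) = b*(b - 2)*(b^2 - 3*b - 4) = b*(b - 4)*(b - 2)*(b + 1)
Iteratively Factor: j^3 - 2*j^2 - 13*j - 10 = (j + 1)*(j^2 - 3*j - 10) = (j + 1)*(j + 2)*(j - 5)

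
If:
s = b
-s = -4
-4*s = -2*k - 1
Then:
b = 4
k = 15/2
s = 4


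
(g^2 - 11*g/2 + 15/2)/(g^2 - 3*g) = (g - 5/2)/g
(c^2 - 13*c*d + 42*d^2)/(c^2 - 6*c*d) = (c - 7*d)/c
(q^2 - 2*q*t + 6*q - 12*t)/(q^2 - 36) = (q - 2*t)/(q - 6)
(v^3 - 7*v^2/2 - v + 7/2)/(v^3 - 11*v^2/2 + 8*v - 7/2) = (v + 1)/(v - 1)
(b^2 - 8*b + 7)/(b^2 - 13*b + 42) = (b - 1)/(b - 6)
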